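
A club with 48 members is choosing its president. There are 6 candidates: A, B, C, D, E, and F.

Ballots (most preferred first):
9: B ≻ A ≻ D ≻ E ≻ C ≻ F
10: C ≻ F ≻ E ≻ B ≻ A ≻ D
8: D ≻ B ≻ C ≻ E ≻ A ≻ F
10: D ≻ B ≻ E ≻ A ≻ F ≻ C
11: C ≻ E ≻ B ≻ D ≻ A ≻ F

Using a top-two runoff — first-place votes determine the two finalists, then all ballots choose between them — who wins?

D

Round 1 first-place votes: A 0, B 9, C 21, D 18, E 0, F 0. C and D advance.
Runoff: C is ranked above D on 21 ballots, D above C on 27.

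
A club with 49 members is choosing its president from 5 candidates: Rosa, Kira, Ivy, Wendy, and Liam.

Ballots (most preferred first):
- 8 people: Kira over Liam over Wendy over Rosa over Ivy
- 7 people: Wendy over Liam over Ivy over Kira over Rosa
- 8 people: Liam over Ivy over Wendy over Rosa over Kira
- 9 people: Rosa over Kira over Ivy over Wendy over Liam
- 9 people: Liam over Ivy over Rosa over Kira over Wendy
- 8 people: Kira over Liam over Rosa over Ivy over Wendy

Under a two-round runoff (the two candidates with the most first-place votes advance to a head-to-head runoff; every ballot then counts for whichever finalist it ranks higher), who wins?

Round 1 first-place votes: Rosa 9, Kira 16, Ivy 0, Wendy 7, Liam 17. Liam and Kira advance.
Runoff: Liam is ranked above Kira on 24 ballots, Kira above Liam on 25.

Kira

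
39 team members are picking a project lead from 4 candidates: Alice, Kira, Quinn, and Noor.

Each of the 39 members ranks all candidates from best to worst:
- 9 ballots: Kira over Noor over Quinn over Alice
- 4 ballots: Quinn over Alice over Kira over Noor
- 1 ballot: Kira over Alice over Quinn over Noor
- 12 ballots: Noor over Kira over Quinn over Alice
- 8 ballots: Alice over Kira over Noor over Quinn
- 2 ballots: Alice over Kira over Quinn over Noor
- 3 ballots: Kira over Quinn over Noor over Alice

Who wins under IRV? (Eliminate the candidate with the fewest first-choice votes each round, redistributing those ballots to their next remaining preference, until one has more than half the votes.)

Kira

Round 1: Alice 10, Kira 13, Quinn 4, Noor 12. Quinn eliminated.
Round 2: Alice 14, Kira 13, Noor 12. Noor eliminated.
Round 3: Alice 14, Kira 25. Kira has a majority (≥20).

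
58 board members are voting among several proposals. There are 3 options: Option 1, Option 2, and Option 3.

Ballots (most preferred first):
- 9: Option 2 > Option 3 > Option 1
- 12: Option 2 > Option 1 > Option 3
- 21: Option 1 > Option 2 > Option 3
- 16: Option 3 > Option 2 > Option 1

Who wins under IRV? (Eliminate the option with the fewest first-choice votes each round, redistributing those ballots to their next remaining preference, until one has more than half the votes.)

Option 2

Round 1: Option 1 21, Option 2 21, Option 3 16. Option 3 eliminated.
Round 2: Option 1 21, Option 2 37. Option 2 has a majority (≥30).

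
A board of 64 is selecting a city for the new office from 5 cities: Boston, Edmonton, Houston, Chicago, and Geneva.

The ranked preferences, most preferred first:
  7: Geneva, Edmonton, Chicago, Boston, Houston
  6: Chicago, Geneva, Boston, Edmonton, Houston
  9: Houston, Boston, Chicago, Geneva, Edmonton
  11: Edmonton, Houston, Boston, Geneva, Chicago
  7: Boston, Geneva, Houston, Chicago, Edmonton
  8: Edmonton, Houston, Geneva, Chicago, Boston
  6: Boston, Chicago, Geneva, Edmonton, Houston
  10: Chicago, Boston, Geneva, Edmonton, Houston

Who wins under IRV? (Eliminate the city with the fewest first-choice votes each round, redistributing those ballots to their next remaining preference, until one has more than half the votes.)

Boston

Round 1: Boston 13, Edmonton 19, Houston 9, Chicago 16, Geneva 7. Geneva eliminated.
Round 2: Boston 13, Edmonton 26, Houston 9, Chicago 16. Houston eliminated.
Round 3: Boston 22, Edmonton 26, Chicago 16. Chicago eliminated.
Round 4: Boston 38, Edmonton 26. Boston has a majority (≥33).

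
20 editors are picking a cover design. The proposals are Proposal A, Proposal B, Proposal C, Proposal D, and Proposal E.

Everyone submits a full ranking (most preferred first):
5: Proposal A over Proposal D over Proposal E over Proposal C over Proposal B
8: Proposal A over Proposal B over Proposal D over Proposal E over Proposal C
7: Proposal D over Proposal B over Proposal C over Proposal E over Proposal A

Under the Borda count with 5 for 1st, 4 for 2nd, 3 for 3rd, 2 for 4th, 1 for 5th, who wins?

Proposal D

Proposal A: 5×5 + 8×5 + 7×1 = 72
Proposal B: 5×1 + 8×4 + 7×4 = 65
Proposal C: 5×2 + 8×1 + 7×3 = 39
Proposal D: 5×4 + 8×3 + 7×5 = 79
Proposal E: 5×3 + 8×2 + 7×2 = 45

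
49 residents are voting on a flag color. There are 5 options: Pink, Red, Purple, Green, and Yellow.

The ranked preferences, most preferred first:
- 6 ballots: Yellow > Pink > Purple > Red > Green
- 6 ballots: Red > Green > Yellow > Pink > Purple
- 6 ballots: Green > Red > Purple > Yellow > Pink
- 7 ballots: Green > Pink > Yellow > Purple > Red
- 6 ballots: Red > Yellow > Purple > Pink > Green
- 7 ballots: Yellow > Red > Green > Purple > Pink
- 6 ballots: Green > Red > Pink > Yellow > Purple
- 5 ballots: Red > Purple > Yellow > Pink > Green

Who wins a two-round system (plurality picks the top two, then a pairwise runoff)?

Round 1 first-place votes: Pink 0, Red 17, Purple 0, Green 19, Yellow 13. Green and Red advance.
Runoff: Green is ranked above Red on 19 ballots, Red above Green on 30.

Red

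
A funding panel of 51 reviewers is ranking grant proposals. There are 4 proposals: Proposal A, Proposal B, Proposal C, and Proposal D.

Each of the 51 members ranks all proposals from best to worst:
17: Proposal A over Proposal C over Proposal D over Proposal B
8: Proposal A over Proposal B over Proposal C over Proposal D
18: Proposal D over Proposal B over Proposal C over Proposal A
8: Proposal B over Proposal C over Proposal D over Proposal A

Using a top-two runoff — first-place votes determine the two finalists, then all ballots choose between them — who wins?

Proposal D

Round 1 first-place votes: Proposal A 25, Proposal B 8, Proposal C 0, Proposal D 18. Proposal A and Proposal D advance.
Runoff: Proposal A is ranked above Proposal D on 25 ballots, Proposal D above Proposal A on 26.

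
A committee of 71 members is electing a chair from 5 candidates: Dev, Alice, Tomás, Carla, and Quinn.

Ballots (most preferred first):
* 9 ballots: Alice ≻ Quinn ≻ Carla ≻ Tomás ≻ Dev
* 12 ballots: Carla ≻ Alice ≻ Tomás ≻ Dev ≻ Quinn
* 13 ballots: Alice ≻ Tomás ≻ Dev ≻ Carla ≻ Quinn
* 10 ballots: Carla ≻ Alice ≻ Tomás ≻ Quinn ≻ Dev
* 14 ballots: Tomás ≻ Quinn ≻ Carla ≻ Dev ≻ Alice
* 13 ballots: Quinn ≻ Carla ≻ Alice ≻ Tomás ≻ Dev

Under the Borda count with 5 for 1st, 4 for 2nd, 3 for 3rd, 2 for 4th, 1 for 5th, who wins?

Carla

Dev: 9×1 + 12×2 + 13×3 + 10×1 + 14×2 + 13×1 = 123
Alice: 9×5 + 12×4 + 13×5 + 10×4 + 14×1 + 13×3 = 251
Tomás: 9×2 + 12×3 + 13×4 + 10×3 + 14×5 + 13×2 = 232
Carla: 9×3 + 12×5 + 13×2 + 10×5 + 14×3 + 13×4 = 257
Quinn: 9×4 + 12×1 + 13×1 + 10×2 + 14×4 + 13×5 = 202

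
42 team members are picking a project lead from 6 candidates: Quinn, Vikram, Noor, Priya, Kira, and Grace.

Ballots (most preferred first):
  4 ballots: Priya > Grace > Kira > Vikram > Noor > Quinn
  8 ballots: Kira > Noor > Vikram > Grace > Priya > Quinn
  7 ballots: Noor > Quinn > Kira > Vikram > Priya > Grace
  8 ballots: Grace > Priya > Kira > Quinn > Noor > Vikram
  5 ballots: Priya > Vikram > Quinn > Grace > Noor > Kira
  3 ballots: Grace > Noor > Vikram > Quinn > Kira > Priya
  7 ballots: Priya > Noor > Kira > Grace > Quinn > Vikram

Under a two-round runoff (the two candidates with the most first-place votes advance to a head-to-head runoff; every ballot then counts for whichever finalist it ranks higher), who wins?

Round 1 first-place votes: Quinn 0, Vikram 0, Noor 7, Priya 16, Kira 8, Grace 11. Priya and Grace advance.
Runoff: Priya is ranked above Grace on 23 ballots, Grace above Priya on 19.

Priya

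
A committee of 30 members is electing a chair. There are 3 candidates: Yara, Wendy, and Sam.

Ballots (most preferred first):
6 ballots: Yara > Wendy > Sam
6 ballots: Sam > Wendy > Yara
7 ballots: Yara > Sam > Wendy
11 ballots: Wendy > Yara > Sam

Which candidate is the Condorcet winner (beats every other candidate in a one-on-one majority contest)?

Wendy

Wendy vs Yara: 17–13
Wendy vs Sam: 17–13
Wendy beats every other candidate.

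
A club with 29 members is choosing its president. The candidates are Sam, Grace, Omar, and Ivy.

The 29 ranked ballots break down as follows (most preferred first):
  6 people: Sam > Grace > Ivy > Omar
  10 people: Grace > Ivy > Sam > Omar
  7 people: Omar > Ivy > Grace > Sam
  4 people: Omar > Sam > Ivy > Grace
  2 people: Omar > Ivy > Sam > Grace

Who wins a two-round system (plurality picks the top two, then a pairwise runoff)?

Grace

Round 1 first-place votes: Sam 6, Grace 10, Omar 13, Ivy 0. Omar and Grace advance.
Runoff: Omar is ranked above Grace on 13 ballots, Grace above Omar on 16.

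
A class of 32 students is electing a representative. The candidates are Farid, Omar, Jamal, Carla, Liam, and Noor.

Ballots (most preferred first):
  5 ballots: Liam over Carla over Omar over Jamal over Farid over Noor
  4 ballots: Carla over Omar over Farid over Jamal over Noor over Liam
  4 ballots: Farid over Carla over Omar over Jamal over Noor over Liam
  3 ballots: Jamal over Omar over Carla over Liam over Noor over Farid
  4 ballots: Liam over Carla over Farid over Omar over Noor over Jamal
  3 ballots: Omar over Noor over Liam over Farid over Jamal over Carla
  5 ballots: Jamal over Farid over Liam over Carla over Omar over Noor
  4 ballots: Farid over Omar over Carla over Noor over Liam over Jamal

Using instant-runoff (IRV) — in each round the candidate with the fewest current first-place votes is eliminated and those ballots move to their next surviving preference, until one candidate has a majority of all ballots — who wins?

Round 1: Farid 8, Omar 3, Jamal 8, Carla 4, Liam 9, Noor 0. Noor eliminated.
Round 2: Farid 8, Omar 3, Jamal 8, Carla 4, Liam 9. Omar eliminated.
Round 3: Farid 8, Jamal 8, Carla 4, Liam 12. Carla eliminated.
Round 4: Farid 12, Jamal 8, Liam 12. Jamal eliminated.
Round 5: Farid 17, Liam 15. Farid has a majority (≥17).

Farid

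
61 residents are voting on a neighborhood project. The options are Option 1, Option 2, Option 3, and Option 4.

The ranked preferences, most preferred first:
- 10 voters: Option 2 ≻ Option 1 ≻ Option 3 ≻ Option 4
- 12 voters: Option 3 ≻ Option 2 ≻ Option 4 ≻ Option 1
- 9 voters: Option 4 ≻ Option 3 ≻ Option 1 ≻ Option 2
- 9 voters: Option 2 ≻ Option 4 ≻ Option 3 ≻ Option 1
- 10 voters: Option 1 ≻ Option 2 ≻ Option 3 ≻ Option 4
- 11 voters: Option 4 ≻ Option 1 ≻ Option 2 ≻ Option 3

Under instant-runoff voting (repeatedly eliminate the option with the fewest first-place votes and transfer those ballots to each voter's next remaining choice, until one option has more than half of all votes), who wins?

Round 1: Option 1 10, Option 2 19, Option 3 12, Option 4 20. Option 1 eliminated.
Round 2: Option 2 29, Option 3 12, Option 4 20. Option 3 eliminated.
Round 3: Option 2 41, Option 4 20. Option 2 has a majority (≥31).

Option 2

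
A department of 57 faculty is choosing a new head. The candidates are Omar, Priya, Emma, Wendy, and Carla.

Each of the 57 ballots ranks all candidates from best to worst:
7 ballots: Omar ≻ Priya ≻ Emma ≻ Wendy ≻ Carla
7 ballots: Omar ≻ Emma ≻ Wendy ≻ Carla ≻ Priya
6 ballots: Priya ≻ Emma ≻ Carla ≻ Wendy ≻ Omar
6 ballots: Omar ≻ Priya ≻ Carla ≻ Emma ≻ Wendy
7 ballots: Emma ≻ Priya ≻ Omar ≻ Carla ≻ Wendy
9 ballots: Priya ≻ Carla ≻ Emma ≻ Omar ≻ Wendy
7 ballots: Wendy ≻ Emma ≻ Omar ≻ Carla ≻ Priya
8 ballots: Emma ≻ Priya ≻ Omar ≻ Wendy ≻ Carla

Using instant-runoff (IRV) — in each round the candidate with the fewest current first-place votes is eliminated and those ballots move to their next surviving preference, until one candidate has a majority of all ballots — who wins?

Round 1: Omar 20, Priya 15, Emma 15, Wendy 7, Carla 0. Carla eliminated.
Round 2: Omar 20, Priya 15, Emma 15, Wendy 7. Wendy eliminated.
Round 3: Omar 20, Priya 15, Emma 22. Priya eliminated.
Round 4: Omar 20, Emma 37. Emma has a majority (≥29).

Emma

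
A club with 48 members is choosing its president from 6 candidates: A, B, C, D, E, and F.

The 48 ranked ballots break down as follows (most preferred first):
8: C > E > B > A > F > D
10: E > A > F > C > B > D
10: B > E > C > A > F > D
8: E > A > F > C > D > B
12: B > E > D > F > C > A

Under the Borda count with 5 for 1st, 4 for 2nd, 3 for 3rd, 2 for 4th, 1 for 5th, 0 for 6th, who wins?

A: 8×2 + 10×4 + 10×2 + 8×4 + 12×0 = 108
B: 8×3 + 10×1 + 10×5 + 8×0 + 12×5 = 144
C: 8×5 + 10×2 + 10×3 + 8×2 + 12×1 = 118
D: 8×0 + 10×0 + 10×0 + 8×1 + 12×3 = 44
E: 8×4 + 10×5 + 10×4 + 8×5 + 12×4 = 210
F: 8×1 + 10×3 + 10×1 + 8×3 + 12×2 = 96

E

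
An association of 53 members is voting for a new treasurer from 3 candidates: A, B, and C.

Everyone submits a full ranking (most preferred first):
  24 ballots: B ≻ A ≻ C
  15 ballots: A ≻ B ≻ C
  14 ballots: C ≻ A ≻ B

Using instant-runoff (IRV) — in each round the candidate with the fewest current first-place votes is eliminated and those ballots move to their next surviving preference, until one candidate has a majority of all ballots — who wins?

Round 1: A 15, B 24, C 14. C eliminated.
Round 2: A 29, B 24. A has a majority (≥27).

A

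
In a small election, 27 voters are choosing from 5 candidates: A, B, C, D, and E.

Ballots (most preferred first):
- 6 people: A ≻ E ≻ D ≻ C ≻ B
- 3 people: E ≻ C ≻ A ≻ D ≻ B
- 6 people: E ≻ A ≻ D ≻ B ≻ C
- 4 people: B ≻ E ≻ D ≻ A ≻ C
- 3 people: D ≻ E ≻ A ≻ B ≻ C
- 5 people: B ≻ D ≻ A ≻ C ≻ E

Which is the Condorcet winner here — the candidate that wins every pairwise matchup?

E vs A: 16–11
E vs B: 18–9
E vs C: 22–5
E vs D: 19–8
E beats every other candidate.

E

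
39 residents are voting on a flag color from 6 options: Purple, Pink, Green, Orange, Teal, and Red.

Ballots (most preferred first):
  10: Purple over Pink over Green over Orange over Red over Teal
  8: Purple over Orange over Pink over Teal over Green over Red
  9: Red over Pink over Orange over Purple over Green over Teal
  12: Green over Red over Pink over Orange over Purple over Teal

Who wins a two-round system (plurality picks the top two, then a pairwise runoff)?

Round 1 first-place votes: Purple 18, Pink 0, Green 12, Orange 0, Teal 0, Red 9. Purple and Green advance.
Runoff: Purple is ranked above Green on 27 ballots, Green above Purple on 12.

Purple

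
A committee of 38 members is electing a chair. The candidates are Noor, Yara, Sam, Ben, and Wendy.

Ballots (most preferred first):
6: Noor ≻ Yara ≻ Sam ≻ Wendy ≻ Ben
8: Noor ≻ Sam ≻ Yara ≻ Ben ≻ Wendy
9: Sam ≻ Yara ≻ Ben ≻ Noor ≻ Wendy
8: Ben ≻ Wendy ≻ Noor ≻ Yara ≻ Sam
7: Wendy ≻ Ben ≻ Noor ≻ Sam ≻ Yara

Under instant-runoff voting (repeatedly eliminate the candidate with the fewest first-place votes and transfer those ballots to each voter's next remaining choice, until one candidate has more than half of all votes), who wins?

Round 1: Noor 14, Yara 0, Sam 9, Ben 8, Wendy 7. Yara eliminated.
Round 2: Noor 14, Sam 9, Ben 8, Wendy 7. Wendy eliminated.
Round 3: Noor 14, Sam 9, Ben 15. Sam eliminated.
Round 4: Noor 14, Ben 24. Ben has a majority (≥20).

Ben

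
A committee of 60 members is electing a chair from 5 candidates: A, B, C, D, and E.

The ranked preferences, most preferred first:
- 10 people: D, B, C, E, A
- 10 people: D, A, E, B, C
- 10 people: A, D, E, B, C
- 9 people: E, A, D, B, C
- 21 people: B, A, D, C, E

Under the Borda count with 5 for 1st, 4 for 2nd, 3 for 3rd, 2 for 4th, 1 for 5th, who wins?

D

A: 10×1 + 10×4 + 10×5 + 9×4 + 21×4 = 220
B: 10×4 + 10×2 + 10×2 + 9×2 + 21×5 = 203
C: 10×3 + 10×1 + 10×1 + 9×1 + 21×2 = 101
D: 10×5 + 10×5 + 10×4 + 9×3 + 21×3 = 230
E: 10×2 + 10×3 + 10×3 + 9×5 + 21×1 = 146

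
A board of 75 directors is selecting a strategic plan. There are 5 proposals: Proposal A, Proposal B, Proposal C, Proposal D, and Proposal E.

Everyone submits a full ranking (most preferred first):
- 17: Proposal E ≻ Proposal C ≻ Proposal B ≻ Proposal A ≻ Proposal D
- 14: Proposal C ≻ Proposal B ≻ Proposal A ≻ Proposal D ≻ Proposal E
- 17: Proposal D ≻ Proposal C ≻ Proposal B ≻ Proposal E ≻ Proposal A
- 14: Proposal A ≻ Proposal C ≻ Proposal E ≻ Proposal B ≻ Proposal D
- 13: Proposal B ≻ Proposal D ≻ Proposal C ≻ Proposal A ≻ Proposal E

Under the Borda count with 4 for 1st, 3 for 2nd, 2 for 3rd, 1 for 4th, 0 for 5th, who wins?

Proposal A: 17×1 + 14×2 + 17×0 + 14×4 + 13×1 = 114
Proposal B: 17×2 + 14×3 + 17×2 + 14×1 + 13×4 = 176
Proposal C: 17×3 + 14×4 + 17×3 + 14×3 + 13×2 = 226
Proposal D: 17×0 + 14×1 + 17×4 + 14×0 + 13×3 = 121
Proposal E: 17×4 + 14×0 + 17×1 + 14×2 + 13×0 = 113

Proposal C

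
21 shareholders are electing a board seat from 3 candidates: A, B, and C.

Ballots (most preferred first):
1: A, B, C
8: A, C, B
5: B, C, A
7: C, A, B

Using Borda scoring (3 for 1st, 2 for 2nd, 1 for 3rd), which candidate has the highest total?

A: 1×3 + 8×3 + 5×1 + 7×2 = 46
B: 1×2 + 8×1 + 5×3 + 7×1 = 32
C: 1×1 + 8×2 + 5×2 + 7×3 = 48

C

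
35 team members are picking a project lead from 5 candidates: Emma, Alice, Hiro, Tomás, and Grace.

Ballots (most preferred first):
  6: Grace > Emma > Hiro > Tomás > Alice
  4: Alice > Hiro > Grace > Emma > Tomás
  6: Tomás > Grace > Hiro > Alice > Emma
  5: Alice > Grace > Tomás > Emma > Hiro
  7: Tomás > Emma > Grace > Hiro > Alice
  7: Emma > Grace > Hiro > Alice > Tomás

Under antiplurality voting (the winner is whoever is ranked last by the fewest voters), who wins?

Last-place votes: Emma 6, Alice 13, Hiro 5, Tomás 11, Grace 0.

Grace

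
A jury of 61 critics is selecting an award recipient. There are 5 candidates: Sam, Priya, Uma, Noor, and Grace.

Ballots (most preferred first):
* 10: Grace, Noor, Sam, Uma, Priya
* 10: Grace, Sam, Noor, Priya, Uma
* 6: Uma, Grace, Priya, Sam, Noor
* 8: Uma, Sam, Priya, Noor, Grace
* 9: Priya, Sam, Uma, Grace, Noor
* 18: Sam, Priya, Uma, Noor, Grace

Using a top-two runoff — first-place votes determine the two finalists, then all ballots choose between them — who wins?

Round 1 first-place votes: Sam 18, Priya 9, Uma 14, Noor 0, Grace 20. Grace and Sam advance.
Runoff: Grace is ranked above Sam on 26 ballots, Sam above Grace on 35.

Sam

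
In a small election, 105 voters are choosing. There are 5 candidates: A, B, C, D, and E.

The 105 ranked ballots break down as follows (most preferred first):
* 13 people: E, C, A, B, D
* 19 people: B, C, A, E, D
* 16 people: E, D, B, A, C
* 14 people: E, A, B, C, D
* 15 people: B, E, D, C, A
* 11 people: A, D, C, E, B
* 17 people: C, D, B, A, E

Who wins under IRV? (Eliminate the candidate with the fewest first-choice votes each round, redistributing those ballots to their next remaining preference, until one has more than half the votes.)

E

Round 1: A 11, B 34, C 17, D 0, E 43. D eliminated.
Round 2: A 11, B 34, C 17, E 43. A eliminated.
Round 3: B 34, C 28, E 43. C eliminated.
Round 4: B 51, E 54. E has a majority (≥53).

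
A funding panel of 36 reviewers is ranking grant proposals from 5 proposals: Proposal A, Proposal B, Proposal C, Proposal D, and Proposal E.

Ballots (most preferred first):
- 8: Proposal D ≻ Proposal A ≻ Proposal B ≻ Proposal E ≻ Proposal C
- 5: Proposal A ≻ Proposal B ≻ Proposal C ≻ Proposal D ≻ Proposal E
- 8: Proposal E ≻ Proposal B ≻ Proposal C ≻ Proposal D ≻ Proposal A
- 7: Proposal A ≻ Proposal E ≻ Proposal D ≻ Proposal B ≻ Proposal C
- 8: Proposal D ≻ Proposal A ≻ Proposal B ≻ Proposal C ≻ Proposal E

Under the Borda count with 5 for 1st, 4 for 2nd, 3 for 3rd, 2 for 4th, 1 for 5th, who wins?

Proposal A: 8×4 + 5×5 + 8×1 + 7×5 + 8×4 = 132
Proposal B: 8×3 + 5×4 + 8×4 + 7×2 + 8×3 = 114
Proposal C: 8×1 + 5×3 + 8×3 + 7×1 + 8×2 = 70
Proposal D: 8×5 + 5×2 + 8×2 + 7×3 + 8×5 = 127
Proposal E: 8×2 + 5×1 + 8×5 + 7×4 + 8×1 = 97

Proposal A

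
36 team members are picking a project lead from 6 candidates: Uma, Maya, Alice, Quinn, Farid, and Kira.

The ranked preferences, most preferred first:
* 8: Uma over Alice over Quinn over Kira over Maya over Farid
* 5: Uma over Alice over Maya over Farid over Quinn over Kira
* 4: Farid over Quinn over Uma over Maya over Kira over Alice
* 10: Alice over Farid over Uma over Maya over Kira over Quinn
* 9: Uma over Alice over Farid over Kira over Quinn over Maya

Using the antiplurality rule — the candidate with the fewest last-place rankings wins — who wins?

Last-place votes: Uma 0, Maya 9, Alice 4, Quinn 10, Farid 8, Kira 5.

Uma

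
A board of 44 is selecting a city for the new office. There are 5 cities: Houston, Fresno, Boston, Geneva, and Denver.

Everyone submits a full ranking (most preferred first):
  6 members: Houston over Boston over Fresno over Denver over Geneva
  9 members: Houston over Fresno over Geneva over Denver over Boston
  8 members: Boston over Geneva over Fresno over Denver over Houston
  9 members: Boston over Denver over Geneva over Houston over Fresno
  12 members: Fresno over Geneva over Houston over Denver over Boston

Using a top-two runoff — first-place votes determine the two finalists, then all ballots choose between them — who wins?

Houston

Round 1 first-place votes: Houston 15, Fresno 12, Boston 17, Geneva 0, Denver 0. Boston and Houston advance.
Runoff: Boston is ranked above Houston on 17 ballots, Houston above Boston on 27.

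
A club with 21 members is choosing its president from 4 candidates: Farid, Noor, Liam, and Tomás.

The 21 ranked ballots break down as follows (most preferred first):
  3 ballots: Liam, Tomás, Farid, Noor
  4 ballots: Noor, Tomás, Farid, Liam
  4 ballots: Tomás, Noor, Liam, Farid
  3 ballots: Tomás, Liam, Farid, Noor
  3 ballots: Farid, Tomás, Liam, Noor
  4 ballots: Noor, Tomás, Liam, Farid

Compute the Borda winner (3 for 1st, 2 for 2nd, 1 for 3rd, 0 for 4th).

Farid: 3×1 + 4×1 + 4×0 + 3×1 + 3×3 + 4×0 = 19
Noor: 3×0 + 4×3 + 4×2 + 3×0 + 3×0 + 4×3 = 32
Liam: 3×3 + 4×0 + 4×1 + 3×2 + 3×1 + 4×1 = 26
Tomás: 3×2 + 4×2 + 4×3 + 3×3 + 3×2 + 4×2 = 49

Tomás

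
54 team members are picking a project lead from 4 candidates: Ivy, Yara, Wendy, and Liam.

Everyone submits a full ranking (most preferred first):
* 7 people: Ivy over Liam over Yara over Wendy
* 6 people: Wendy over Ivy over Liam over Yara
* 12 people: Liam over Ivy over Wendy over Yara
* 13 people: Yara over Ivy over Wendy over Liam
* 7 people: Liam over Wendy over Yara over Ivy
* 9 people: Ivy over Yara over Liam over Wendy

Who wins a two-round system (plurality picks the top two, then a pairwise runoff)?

Round 1 first-place votes: Ivy 16, Yara 13, Wendy 6, Liam 19. Liam and Ivy advance.
Runoff: Liam is ranked above Ivy on 19 ballots, Ivy above Liam on 35.

Ivy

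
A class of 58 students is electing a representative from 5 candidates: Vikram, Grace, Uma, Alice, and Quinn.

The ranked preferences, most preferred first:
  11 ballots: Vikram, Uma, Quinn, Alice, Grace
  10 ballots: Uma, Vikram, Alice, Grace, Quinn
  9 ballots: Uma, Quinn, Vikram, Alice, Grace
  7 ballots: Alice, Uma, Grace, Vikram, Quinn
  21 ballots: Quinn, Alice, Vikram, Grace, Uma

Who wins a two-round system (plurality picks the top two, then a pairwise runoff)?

Round 1 first-place votes: Vikram 11, Grace 0, Uma 19, Alice 7, Quinn 21. Quinn and Uma advance.
Runoff: Quinn is ranked above Uma on 21 ballots, Uma above Quinn on 37.

Uma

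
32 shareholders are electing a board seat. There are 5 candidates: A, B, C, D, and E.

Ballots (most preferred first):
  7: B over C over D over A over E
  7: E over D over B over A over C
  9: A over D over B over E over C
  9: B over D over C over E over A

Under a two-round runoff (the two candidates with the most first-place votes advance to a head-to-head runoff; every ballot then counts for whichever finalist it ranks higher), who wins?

Round 1 first-place votes: A 9, B 16, C 0, D 0, E 7. B and A advance.
Runoff: B is ranked above A on 23 ballots, A above B on 9.

B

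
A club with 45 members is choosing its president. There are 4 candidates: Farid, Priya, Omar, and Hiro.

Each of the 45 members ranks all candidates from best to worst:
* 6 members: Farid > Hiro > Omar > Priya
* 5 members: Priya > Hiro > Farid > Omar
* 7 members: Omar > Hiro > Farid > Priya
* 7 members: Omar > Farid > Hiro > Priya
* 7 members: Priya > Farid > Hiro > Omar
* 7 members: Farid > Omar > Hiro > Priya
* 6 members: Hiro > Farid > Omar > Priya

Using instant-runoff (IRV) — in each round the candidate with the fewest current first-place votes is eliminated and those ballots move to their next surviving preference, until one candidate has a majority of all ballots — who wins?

Farid

Round 1: Farid 13, Priya 12, Omar 14, Hiro 6. Hiro eliminated.
Round 2: Farid 19, Priya 12, Omar 14. Priya eliminated.
Round 3: Farid 31, Omar 14. Farid has a majority (≥23).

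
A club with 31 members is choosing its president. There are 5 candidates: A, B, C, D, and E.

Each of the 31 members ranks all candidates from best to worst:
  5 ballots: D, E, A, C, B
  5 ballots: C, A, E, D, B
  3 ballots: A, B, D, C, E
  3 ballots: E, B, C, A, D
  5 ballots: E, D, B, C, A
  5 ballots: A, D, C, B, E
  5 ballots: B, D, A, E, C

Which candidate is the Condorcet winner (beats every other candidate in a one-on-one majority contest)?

A

A vs B: 18–13
A vs C: 18–13
A vs D: 16–15
A vs E: 18–13
A beats every other candidate.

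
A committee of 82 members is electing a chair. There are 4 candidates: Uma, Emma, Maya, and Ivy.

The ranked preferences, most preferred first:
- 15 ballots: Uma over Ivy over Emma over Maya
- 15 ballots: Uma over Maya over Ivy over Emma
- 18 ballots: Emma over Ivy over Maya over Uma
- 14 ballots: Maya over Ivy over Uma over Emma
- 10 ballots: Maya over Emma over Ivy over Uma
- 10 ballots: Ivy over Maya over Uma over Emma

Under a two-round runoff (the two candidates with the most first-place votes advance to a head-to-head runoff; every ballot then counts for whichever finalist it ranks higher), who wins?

Maya

Round 1 first-place votes: Uma 30, Emma 18, Maya 24, Ivy 10. Uma and Maya advance.
Runoff: Uma is ranked above Maya on 30 ballots, Maya above Uma on 52.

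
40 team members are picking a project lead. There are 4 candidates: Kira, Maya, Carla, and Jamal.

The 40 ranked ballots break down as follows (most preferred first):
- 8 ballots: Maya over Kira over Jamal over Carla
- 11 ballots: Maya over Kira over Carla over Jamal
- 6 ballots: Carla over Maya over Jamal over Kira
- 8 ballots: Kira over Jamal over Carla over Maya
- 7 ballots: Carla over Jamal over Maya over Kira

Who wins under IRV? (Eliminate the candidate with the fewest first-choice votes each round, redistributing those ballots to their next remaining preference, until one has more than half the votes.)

Round 1: Kira 8, Maya 19, Carla 13, Jamal 0. Jamal eliminated.
Round 2: Kira 8, Maya 19, Carla 13. Kira eliminated.
Round 3: Maya 19, Carla 21. Carla has a majority (≥21).

Carla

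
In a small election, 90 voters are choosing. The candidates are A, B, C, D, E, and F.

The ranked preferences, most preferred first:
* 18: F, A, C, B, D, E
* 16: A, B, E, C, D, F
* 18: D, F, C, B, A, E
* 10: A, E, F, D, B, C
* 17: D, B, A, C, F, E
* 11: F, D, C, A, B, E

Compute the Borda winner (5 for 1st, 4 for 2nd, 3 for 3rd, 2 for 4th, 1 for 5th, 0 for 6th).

A: 18×4 + 16×5 + 18×1 + 10×5 + 17×3 + 11×2 = 293
B: 18×2 + 16×4 + 18×2 + 10×1 + 17×4 + 11×1 = 225
C: 18×3 + 16×2 + 18×3 + 10×0 + 17×2 + 11×3 = 207
D: 18×1 + 16×1 + 18×5 + 10×2 + 17×5 + 11×4 = 273
E: 18×0 + 16×3 + 18×0 + 10×4 + 17×0 + 11×0 = 88
F: 18×5 + 16×0 + 18×4 + 10×3 + 17×1 + 11×5 = 264

A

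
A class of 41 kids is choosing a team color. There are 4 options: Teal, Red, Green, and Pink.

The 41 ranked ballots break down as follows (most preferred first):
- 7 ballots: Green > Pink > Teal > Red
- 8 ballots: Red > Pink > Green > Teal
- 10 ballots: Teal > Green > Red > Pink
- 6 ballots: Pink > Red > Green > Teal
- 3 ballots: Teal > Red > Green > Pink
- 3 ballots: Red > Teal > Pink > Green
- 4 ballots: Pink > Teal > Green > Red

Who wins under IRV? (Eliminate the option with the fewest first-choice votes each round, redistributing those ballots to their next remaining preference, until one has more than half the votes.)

Pink

Round 1: Teal 13, Red 11, Green 7, Pink 10. Green eliminated.
Round 2: Teal 13, Red 11, Pink 17. Red eliminated.
Round 3: Teal 16, Pink 25. Pink has a majority (≥21).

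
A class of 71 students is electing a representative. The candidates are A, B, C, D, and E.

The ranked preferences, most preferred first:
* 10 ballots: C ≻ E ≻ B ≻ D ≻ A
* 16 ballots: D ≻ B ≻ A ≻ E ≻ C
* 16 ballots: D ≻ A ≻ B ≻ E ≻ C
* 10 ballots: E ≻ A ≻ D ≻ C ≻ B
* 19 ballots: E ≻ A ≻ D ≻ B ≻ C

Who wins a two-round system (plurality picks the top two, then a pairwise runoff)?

E

Round 1 first-place votes: A 0, B 0, C 10, D 32, E 29. D and E advance.
Runoff: D is ranked above E on 32 ballots, E above D on 39.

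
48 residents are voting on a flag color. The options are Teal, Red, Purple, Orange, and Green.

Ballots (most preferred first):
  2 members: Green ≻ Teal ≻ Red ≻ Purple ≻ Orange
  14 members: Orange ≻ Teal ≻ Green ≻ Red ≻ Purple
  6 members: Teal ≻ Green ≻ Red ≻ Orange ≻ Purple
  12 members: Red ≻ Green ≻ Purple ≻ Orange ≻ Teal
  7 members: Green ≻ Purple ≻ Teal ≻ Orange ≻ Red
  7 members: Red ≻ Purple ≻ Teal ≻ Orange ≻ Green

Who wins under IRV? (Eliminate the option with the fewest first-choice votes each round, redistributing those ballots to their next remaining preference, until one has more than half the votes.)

Green

Round 1: Teal 6, Red 19, Purple 0, Orange 14, Green 9. Purple eliminated.
Round 2: Teal 6, Red 19, Orange 14, Green 9. Teal eliminated.
Round 3: Red 19, Orange 14, Green 15. Orange eliminated.
Round 4: Red 19, Green 29. Green has a majority (≥25).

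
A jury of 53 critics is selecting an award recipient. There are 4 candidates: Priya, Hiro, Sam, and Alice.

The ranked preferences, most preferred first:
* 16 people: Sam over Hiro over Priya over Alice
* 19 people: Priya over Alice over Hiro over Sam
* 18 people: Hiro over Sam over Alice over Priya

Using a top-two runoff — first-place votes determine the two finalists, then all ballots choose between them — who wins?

Hiro

Round 1 first-place votes: Priya 19, Hiro 18, Sam 16, Alice 0. Priya and Hiro advance.
Runoff: Priya is ranked above Hiro on 19 ballots, Hiro above Priya on 34.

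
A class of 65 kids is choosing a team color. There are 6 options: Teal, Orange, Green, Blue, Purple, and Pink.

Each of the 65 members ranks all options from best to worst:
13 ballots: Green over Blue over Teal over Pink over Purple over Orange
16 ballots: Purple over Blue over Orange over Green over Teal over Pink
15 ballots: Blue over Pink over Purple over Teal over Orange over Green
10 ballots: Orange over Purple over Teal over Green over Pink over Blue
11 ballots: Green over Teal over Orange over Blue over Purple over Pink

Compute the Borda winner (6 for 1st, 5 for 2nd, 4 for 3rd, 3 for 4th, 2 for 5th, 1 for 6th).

Teal: 13×4 + 16×2 + 15×3 + 10×4 + 11×5 = 224
Orange: 13×1 + 16×4 + 15×2 + 10×6 + 11×4 = 211
Green: 13×6 + 16×3 + 15×1 + 10×3 + 11×6 = 237
Blue: 13×5 + 16×5 + 15×6 + 10×1 + 11×3 = 278
Purple: 13×2 + 16×6 + 15×4 + 10×5 + 11×2 = 254
Pink: 13×3 + 16×1 + 15×5 + 10×2 + 11×1 = 161

Blue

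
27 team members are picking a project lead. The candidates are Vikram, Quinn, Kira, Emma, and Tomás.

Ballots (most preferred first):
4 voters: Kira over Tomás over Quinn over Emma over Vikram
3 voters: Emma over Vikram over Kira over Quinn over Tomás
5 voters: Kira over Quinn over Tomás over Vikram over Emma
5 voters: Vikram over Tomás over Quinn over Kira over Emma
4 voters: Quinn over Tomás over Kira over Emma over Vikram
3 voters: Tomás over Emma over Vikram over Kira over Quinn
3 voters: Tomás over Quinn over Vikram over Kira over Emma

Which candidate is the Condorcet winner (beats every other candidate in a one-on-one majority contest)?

Tomás vs Vikram: 19–8
Tomás vs Quinn: 15–12
Tomás vs Kira: 15–12
Tomás vs Emma: 24–3
Tomás beats every other candidate.

Tomás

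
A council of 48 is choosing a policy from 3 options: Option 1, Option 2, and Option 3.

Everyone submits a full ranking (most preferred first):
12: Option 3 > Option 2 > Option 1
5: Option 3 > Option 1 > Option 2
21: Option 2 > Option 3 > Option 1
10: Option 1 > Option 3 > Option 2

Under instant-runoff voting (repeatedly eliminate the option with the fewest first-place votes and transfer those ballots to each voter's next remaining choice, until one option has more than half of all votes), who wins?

Option 3

Round 1: Option 1 10, Option 2 21, Option 3 17. Option 1 eliminated.
Round 2: Option 2 21, Option 3 27. Option 3 has a majority (≥25).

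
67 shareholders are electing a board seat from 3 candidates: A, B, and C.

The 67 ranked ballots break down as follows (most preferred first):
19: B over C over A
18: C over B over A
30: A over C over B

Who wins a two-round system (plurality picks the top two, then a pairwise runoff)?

Round 1 first-place votes: A 30, B 19, C 18. A and B advance.
Runoff: A is ranked above B on 30 ballots, B above A on 37.

B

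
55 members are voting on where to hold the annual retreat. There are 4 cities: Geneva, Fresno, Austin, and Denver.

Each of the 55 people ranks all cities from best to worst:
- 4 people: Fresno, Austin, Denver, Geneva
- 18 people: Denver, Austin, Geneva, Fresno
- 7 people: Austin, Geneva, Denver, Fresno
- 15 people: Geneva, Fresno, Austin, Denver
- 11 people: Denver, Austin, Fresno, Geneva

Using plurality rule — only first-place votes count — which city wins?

First-place votes: Geneva 15, Fresno 4, Austin 7, Denver 29.

Denver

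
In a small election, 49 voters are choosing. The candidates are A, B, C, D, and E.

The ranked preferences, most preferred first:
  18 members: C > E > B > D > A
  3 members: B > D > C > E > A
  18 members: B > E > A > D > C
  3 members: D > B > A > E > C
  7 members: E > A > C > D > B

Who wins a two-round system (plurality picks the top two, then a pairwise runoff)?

C

Round 1 first-place votes: A 0, B 21, C 18, D 3, E 7. B and C advance.
Runoff: B is ranked above C on 24 ballots, C above B on 25.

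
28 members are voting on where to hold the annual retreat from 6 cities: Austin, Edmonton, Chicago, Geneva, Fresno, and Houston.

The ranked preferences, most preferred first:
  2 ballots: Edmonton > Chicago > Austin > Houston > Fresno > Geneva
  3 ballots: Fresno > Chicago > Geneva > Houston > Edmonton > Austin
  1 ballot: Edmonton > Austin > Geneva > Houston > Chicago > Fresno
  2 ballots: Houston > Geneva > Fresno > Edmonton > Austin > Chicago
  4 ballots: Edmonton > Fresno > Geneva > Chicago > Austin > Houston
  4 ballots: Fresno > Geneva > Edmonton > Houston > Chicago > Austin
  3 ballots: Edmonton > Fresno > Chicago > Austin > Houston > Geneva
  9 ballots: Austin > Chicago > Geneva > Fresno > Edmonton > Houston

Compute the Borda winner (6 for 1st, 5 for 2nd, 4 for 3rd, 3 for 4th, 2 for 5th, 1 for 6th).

Austin: 2×4 + 3×1 + 1×5 + 2×2 + 4×2 + 4×1 + 3×3 + 9×6 = 95
Edmonton: 2×6 + 3×2 + 1×6 + 2×3 + 4×6 + 4×4 + 3×6 + 9×2 = 106
Chicago: 2×5 + 3×5 + 1×2 + 2×1 + 4×3 + 4×2 + 3×4 + 9×5 = 106
Geneva: 2×1 + 3×4 + 1×4 + 2×5 + 4×4 + 4×5 + 3×1 + 9×4 = 103
Fresno: 2×2 + 3×6 + 1×1 + 2×4 + 4×5 + 4×6 + 3×5 + 9×3 = 117
Houston: 2×3 + 3×3 + 1×3 + 2×6 + 4×1 + 4×3 + 3×2 + 9×1 = 61

Fresno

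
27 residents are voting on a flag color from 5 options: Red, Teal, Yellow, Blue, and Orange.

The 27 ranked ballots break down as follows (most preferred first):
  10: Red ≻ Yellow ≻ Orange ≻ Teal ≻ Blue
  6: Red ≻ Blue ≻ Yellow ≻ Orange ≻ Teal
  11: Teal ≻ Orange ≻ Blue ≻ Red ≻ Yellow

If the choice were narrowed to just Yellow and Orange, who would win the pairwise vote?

Yellow

Yellow is ranked above Orange on 16 ballots; Orange above Yellow on 11.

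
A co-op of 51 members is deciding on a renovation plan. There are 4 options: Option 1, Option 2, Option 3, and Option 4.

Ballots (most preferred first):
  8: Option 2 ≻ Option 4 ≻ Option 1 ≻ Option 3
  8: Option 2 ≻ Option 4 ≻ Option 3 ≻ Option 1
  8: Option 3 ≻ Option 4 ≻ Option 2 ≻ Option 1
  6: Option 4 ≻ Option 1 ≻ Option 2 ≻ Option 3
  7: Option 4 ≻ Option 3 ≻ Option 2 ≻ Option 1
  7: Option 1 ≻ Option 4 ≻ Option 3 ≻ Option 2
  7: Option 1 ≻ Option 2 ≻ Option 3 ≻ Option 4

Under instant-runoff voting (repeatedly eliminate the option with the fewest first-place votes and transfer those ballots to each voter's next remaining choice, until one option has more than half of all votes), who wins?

Option 4

Round 1: Option 1 14, Option 2 16, Option 3 8, Option 4 13. Option 3 eliminated.
Round 2: Option 1 14, Option 2 16, Option 4 21. Option 1 eliminated.
Round 3: Option 2 23, Option 4 28. Option 4 has a majority (≥26).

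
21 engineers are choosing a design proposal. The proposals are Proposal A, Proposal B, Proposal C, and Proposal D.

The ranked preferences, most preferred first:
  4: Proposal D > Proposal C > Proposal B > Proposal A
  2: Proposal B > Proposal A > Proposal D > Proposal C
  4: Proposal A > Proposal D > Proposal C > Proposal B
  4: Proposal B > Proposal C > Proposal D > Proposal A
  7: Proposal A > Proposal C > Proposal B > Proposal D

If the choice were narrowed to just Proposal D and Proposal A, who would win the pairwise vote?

Proposal D is ranked above Proposal A on 8 ballots; Proposal A above Proposal D on 13.

Proposal A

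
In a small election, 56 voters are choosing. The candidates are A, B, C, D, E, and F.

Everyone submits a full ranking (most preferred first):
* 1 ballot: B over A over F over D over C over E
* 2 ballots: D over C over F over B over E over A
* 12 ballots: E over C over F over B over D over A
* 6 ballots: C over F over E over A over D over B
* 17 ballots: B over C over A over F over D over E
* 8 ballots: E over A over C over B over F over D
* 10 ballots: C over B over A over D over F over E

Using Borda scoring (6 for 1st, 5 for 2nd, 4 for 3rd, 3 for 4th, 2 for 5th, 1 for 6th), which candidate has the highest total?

C

A: 1×5 + 2×1 + 12×1 + 6×3 + 17×4 + 8×5 + 10×4 = 185
B: 1×6 + 2×3 + 12×3 + 6×1 + 17×6 + 8×3 + 10×5 = 230
C: 1×2 + 2×5 + 12×5 + 6×6 + 17×5 + 8×4 + 10×6 = 285
D: 1×3 + 2×6 + 12×2 + 6×2 + 17×2 + 8×1 + 10×3 = 123
E: 1×1 + 2×2 + 12×6 + 6×4 + 17×1 + 8×6 + 10×1 = 176
F: 1×4 + 2×4 + 12×4 + 6×5 + 17×3 + 8×2 + 10×2 = 177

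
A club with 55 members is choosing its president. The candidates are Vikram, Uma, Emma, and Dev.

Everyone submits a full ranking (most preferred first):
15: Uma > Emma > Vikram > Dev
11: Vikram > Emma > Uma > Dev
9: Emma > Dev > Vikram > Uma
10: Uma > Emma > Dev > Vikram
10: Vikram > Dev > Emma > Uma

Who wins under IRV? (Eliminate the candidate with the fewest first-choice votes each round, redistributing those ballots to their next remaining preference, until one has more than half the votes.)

Round 1: Vikram 21, Uma 25, Emma 9, Dev 0. Dev eliminated.
Round 2: Vikram 21, Uma 25, Emma 9. Emma eliminated.
Round 3: Vikram 30, Uma 25. Vikram has a majority (≥28).

Vikram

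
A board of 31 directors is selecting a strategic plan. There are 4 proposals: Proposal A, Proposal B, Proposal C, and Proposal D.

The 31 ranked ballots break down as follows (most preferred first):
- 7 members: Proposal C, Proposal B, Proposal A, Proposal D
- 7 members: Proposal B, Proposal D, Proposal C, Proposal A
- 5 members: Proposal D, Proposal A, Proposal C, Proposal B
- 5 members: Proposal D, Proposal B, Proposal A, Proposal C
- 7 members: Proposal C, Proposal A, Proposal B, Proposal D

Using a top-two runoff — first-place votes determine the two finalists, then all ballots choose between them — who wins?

Proposal D

Round 1 first-place votes: Proposal A 0, Proposal B 7, Proposal C 14, Proposal D 10. Proposal C and Proposal D advance.
Runoff: Proposal C is ranked above Proposal D on 14 ballots, Proposal D above Proposal C on 17.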